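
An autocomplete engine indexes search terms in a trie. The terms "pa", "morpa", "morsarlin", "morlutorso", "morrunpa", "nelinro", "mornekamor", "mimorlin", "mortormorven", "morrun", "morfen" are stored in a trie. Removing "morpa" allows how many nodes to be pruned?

After clearing the end-marker at "morpa", prune upward until reaching a node still needed by another word.
The suffix "pa" (2 nodes) is used only by "morpa"; the node for "mor" still has the child "s", so pruning stops there.
Nodes removed: 2

2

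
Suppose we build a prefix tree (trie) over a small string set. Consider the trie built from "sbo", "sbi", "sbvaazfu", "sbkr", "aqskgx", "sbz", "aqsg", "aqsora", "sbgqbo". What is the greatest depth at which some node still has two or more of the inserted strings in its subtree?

3

The deepest shared node is where two words last agree before diverging.
"aqsg" and "aqskgx" agree on "aqs" (3 characters) before diverging; nothing deeper is shared.
Longest shared-prefix length: 3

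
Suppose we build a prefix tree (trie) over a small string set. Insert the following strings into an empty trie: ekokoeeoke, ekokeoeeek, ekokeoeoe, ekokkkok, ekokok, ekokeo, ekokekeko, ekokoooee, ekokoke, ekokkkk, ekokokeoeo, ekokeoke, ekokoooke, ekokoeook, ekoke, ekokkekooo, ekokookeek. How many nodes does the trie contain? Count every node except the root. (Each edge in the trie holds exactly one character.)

Count nodes per top-level branch (shared prefixes stored once):
  'e'-branch (ekoke, ekokekeko, ekokeo, ekokeoeeek, ekokeoeoe, ekokeoke, ekokkekooo, ekokkkk, ekokkkok, ekokoeeoke, ekokoeook, ekokok, ekokoke, ekokokeoeo, ekokookeek, ekokoooee, ekokoooke): 52 nodes
Sum: 52

52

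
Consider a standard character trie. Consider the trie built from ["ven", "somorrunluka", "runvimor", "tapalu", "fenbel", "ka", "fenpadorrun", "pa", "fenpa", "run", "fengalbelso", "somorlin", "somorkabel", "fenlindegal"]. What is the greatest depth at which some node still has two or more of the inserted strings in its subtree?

Look for the deepest trie node that still has at least two words in its subtree.
e.g. "fenpa" and "fenpadorrun" share the prefix "fenpa" of length 5; no pair shares a longer one.
Longest shared-prefix length: 5

5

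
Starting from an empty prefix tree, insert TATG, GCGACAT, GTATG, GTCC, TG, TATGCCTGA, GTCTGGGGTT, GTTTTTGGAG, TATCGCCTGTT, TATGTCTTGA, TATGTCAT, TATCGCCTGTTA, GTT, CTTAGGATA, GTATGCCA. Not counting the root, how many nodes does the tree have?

Insert word by word; a character creates a node only if that edge doesn't already exist:
  "TATG" → 4 new (T, A, T, G)
  "GCGACAT" → 7 new (G, C, G, A, C, A, T)
  "GTATG" → prefix "G" already present; 4 new (T, A, T, G)
  "GTCC" → prefix "GT" already present; 2 new (C, C)
  "TG" → prefix "T" already present; 1 new (G)
  "TATGCCTGA" → prefix "TATG" already present; 5 new (C, C, T, G, A)
  "GTCTGGGGTT" → prefix "GTC" already present; 7 new (T, G, G, G, G, T, T)
  "GTTTTTGGAG" → prefix "GT" already present; 8 new (T, T, T, T, G, G, A, G)
  "TATCGCCTGTT" → prefix "TAT" already present; 8 new (C, G, C, C, T, G, T, T)
  "TATGTCTTGA" → prefix "TATG" already present; 6 new (T, C, T, T, G, A)
  "TATGTCAT" → prefix "TATGTC" already present; 2 new (A, T)
  "TATCGCCTGTTA" → prefix "TATCGCCTGTT" already present; 1 new (A)
  "GTT" → prefix "GTT" already present; 0 new (none)
  "CTTAGGATA" → 9 new (C, T, T, A, G, G, A, T, A)
  "GTATGCCA" → prefix "GTATG" already present; 3 new (C, C, A)
Total nodes = 4 + 7 + 4 + 2 + 1 + 5 + 7 + 8 + 8 + 6 + 2 + 1 + 0 + 9 + 3 = 67

67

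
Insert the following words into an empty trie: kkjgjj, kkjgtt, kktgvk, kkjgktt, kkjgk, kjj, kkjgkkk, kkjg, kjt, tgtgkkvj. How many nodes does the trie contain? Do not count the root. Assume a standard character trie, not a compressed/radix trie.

28

Trace insertions, counting only characters that open a new branch:
  "kkjgjj" → 6 new (k, k, j, g, j, j)
  "kkjgtt" → prefix "kkjg" already present; 2 new (t, t)
  "kktgvk" → prefix "kk" already present; 4 new (t, g, v, k)
  "kkjgktt" → prefix "kkjg" already present; 3 new (k, t, t)
  "kkjgk" → prefix "kkjgk" already present; 0 new (none)
  "kjj" → prefix "k" already present; 2 new (j, j)
  "kkjgkkk" → prefix "kkjgk" already present; 2 new (k, k)
  "kkjg" → prefix "kkjg" already present; 0 new (none)
  "kjt" → prefix "kj" already present; 1 new (t)
  "tgtgkkvj" → 8 new (t, g, t, g, k, k, v, j)
Total nodes = 6 + 2 + 4 + 3 + 0 + 2 + 2 + 0 + 1 + 8 = 28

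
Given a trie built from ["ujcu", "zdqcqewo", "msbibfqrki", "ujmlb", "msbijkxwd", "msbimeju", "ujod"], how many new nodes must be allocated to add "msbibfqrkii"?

Walking "msbibfqrkii" from the root, the first 10 characters ("msbibfqrki") follow existing edges; "i" is the first miss.
New nodes needed: |"msbibfqrkii"| − 10 = 11 − 10 = 1.

1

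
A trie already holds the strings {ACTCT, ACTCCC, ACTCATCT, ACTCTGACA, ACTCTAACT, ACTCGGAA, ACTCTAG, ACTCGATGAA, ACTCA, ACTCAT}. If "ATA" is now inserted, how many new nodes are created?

2

The longest prefix of "ATA" already in the trie is "A" (length 1).
New nodes needed: |"ATA"| − 1 = 3 − 1 = 2.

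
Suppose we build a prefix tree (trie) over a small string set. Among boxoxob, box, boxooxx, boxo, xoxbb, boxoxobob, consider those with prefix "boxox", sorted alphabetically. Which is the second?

boxoxobob

Filter for "boxox…" and sort: "boxoxob", "boxoxobob"
The 2nd is boxoxobob.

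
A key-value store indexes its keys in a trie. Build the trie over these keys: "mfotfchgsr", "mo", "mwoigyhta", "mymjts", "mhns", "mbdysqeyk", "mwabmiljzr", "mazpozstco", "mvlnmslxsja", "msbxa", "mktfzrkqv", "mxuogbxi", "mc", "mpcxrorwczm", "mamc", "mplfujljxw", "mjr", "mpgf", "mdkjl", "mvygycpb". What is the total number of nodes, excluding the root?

116

Count nodes per top-level branch (shared prefixes stored once):
  'm'-branch (mamc, mazpozstco, mbdysqeyk, mc, mdkjl, mfotfchgsr, mhns, mjr, mktfzrkqv, mo, mpcxrorwczm, mpgf, mplfujljxw, msbxa, mvlnmslxsja, mvygycpb, mwabmiljzr, mwoigyhta, mxuogbxi, mymjts): 116 nodes
Sum: 116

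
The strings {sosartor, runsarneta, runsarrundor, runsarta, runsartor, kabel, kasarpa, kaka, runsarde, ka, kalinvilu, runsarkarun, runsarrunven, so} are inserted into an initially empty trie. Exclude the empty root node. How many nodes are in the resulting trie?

57

For each word, the new-node count is its length minus the longest prefix already in the trie:
  "sosartor" → 8 new (s, o, s, a, r, t, o, r)
  "runsarneta" → 10 new (r, u, n, s, a, r, n, e, t, a)
  "runsarrundor" → prefix "runsar" already present; 6 new (r, u, n, d, o, r)
  "runsarta" → prefix "runsar" already present; 2 new (t, a)
  "runsartor" → prefix "runsart" already present; 2 new (o, r)
  "kabel" → 5 new (k, a, b, e, l)
  "kasarpa" → prefix "ka" already present; 5 new (s, a, r, p, a)
  "kaka" → prefix "ka" already present; 2 new (k, a)
  "runsarde" → prefix "runsar" already present; 2 new (d, e)
  "ka" → prefix "ka" already present; 0 new (none)
  "kalinvilu" → prefix "ka" already present; 7 new (l, i, n, v, i, l, u)
  "runsarkarun" → prefix "runsar" already present; 5 new (k, a, r, u, n)
  "runsarrunven" → prefix "runsarrun" already present; 3 new (v, e, n)
  "so" → prefix "so" already present; 0 new (none)
Total nodes = 8 + 10 + 6 + 2 + 2 + 5 + 5 + 2 + 2 + 0 + 7 + 5 + 3 + 0 = 57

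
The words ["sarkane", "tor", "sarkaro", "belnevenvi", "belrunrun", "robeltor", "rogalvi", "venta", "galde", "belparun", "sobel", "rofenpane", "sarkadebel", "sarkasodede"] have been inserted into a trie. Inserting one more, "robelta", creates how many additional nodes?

1

Walking "robelta" from the root, the first 6 characters ("robelt") follow existing edges; "a" is the first miss.
So 7 − 6 = 1 new nodes.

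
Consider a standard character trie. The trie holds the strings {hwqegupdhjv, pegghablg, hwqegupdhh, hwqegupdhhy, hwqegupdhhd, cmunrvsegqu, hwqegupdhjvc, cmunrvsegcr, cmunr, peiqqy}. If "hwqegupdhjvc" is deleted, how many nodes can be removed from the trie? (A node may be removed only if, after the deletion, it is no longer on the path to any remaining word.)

A node on "hwqegupdhjvc"'s path can go only if nothing else ends at it or branches off below it.
The suffix "c" (1 node) is used only by "hwqegupdhjvc"; "hwqegupdhjv" is itself a stored word, so pruning stops there.
Nodes removed: 1

1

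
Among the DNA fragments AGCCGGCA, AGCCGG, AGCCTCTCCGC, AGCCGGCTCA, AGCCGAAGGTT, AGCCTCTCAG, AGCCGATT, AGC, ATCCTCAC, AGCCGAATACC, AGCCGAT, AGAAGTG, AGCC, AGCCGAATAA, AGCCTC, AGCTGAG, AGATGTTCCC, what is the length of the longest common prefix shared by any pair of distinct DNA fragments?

Look for the deepest trie node that still has at least two words in its subtree.
"AGCCGAATAA" and "AGCCGAATACC" agree on "AGCCGAATA" (9 characters) before diverging; nothing deeper is shared.
Longest shared-prefix length: 9

9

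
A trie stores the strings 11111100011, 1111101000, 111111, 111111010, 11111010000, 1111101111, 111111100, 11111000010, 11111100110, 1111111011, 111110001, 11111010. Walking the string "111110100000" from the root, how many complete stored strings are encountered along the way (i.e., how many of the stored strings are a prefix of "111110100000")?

Check each prefix of "111110100000" against the stored set — each match is an end-marker on the path.
Prefixes of the query that are stored words: "11111010", "1111101000", "11111010000"
Count: 3

3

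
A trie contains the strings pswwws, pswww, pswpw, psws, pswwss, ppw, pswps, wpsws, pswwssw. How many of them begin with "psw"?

7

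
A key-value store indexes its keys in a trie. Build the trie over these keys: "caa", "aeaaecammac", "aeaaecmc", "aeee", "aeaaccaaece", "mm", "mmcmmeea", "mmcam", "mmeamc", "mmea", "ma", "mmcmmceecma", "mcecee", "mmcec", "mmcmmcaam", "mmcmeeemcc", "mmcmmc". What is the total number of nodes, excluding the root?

62

For each word, the new-node count is its length minus the longest prefix already in the trie:
  "caa" → 3 new (c, a, a)
  "aeaaecammac" → 11 new (a, e, a, a, e, c, a, m, m, a, c)
  "aeaaecmc" → prefix "aeaaec" already present; 2 new (m, c)
  "aeee" → prefix "ae" already present; 2 new (e, e)
  "aeaaccaaece" → prefix "aeaa" already present; 7 new (c, c, a, a, e, c, e)
  "mm" → 2 new (m, m)
  "mmcmmeea" → prefix "mm" already present; 6 new (c, m, m, e, e, a)
  "mmcam" → prefix "mmc" already present; 2 new (a, m)
  "mmeamc" → prefix "mm" already present; 4 new (e, a, m, c)
  "mmea" → prefix "mmea" already present; 0 new (none)
  "ma" → prefix "m" already present; 1 new (a)
  "mmcmmceecma" → prefix "mmcmm" already present; 6 new (c, e, e, c, m, a)
  "mcecee" → prefix "m" already present; 5 new (c, e, c, e, e)
  "mmcec" → prefix "mmc" already present; 2 new (e, c)
  "mmcmmcaam" → prefix "mmcmmc" already present; 3 new (a, a, m)
  "mmcmeeemcc" → prefix "mmcm" already present; 6 new (e, e, e, m, c, c)
  "mmcmmc" → prefix "mmcmmc" already present; 0 new (none)
Total nodes = 3 + 11 + 2 + 2 + 7 + 2 + 6 + 2 + 4 + 0 + 1 + 6 + 5 + 2 + 3 + 6 + 0 = 62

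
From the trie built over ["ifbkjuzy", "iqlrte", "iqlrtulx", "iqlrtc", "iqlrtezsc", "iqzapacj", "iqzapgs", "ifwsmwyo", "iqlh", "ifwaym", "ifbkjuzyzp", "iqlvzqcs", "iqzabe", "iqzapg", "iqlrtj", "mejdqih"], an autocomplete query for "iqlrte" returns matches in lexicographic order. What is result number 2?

iqlrtezsc

Words with prefix "iqlrte", in lexicographic order: "iqlrte", "iqlrtezsc"
The 2nd is iqlrtezsc.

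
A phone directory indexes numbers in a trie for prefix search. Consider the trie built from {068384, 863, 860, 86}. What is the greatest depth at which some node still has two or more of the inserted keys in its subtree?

Equivalently: take the maximum, over all pairs, of their longest common prefix length.
"86" and "860" agree on "86" (2 characters) before diverging; nothing deeper is shared.
Longest shared-prefix length: 2

2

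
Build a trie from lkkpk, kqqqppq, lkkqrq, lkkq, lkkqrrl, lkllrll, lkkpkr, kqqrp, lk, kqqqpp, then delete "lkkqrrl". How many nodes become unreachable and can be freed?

Walk "lkkqrrl" from the leaf back toward the root, removing each node that no remaining word uses.
The suffix "rl" (2 nodes) is used only by "lkkqrrl"; the node for "lkkqr" still has the child "q", so pruning stops there.
Nodes removed: 2

2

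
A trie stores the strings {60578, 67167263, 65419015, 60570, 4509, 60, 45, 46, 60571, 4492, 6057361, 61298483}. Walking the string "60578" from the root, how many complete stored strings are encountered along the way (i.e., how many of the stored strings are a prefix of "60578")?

2

Walk "60578" from the root; an end-of-word marker is hit whenever a stored word is a prefix of "60578".
Prefixes of the query that are stored words: "60", "60578"
Count: 2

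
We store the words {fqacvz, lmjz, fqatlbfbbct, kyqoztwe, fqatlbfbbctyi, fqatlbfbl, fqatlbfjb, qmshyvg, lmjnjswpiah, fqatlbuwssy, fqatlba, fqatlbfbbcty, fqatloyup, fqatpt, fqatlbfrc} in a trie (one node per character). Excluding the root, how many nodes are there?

60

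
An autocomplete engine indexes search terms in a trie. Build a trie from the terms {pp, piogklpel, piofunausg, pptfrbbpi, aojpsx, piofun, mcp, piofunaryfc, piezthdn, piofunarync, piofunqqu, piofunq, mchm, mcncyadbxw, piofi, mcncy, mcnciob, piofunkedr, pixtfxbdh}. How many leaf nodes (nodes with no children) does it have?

15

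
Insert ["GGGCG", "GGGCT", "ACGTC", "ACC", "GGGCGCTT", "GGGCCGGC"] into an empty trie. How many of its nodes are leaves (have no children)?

Leaves are exactly the stored words that no other stored word extends.
Those words: "ACC", "ACGTC", "GGGCCGGC", "GGGCGCTT", "GGGCT"
Leaf count: 5

5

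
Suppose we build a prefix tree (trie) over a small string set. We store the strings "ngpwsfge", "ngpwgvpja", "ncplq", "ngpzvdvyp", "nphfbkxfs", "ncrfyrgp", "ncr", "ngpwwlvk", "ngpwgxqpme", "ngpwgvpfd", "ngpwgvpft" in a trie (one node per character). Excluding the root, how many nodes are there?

49

Trace insertions, counting only characters that open a new branch:
  "ngpwsfge" → 8 new (n, g, p, w, s, f, g, e)
  "ngpwgvpja" → prefix "ngpw" already present; 5 new (g, v, p, j, a)
  "ncplq" → prefix "n" already present; 4 new (c, p, l, q)
  "ngpzvdvyp" → prefix "ngp" already present; 6 new (z, v, d, v, y, p)
  "nphfbkxfs" → prefix "n" already present; 8 new (p, h, f, b, k, x, f, s)
  "ncrfyrgp" → prefix "nc" already present; 6 new (r, f, y, r, g, p)
  "ncr" → prefix "ncr" already present; 0 new (none)
  "ngpwwlvk" → prefix "ngpw" already present; 4 new (w, l, v, k)
  "ngpwgxqpme" → prefix "ngpwg" already present; 5 new (x, q, p, m, e)
  "ngpwgvpfd" → prefix "ngpwgvp" already present; 2 new (f, d)
  "ngpwgvpft" → prefix "ngpwgvpf" already present; 1 new (t)
Total nodes = 8 + 5 + 4 + 6 + 8 + 6 + 0 + 4 + 5 + 2 + 1 = 49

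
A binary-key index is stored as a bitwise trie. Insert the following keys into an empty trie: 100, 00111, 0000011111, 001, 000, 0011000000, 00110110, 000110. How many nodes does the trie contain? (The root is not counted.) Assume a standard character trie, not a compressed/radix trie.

Insert word by word; a character creates a node only if that edge doesn't already exist:
  "100" → 3 new (1, 0, 0)
  "00111" → 5 new (0, 0, 1, 1, 1)
  "0000011111" → prefix "00" already present; 8 new (0, 0, 0, 1, 1, 1, 1, 1)
  "001" → prefix "001" already present; 0 new (none)
  "000" → prefix "000" already present; 0 new (none)
  "0011000000" → prefix "0011" already present; 6 new (0, 0, 0, 0, 0, 0)
  "00110110" → prefix "00110" already present; 3 new (1, 1, 0)
  "000110" → prefix "000" already present; 3 new (1, 1, 0)
Total nodes = 3 + 5 + 8 + 0 + 0 + 6 + 3 + 3 = 28

28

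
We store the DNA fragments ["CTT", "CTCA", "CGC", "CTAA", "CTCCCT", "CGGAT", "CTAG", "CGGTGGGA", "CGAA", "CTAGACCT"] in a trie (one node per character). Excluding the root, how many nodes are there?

27

Count nodes per top-level branch (shared prefixes stored once):
  'C'-branch (CGAA, CGC, CGGAT, CGGTGGGA, CTAA, CTAG, CTAGACCT, CTCA, CTCCCT, CTT): 27 nodes
Sum: 27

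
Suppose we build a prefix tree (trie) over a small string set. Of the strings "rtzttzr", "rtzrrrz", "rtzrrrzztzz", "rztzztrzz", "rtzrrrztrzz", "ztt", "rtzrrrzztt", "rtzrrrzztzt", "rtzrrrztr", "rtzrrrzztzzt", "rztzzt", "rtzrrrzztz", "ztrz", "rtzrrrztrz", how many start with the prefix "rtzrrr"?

9

Filter for entries beginning with "rtzrrr":
Words under "rtzrrr": rtzrrrz, rtzrrrztr, rtzrrrztrz, rtzrrrztrzz, rtzrrrzztt, rtzrrrzztz, rtzrrrzztzt, rtzrrrzztzz, rtzrrrzztzzt
Count: 9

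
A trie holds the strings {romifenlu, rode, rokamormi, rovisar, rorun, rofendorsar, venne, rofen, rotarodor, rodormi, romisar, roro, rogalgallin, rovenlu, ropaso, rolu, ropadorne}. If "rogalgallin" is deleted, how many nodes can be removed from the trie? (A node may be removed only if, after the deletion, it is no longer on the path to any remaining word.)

Walk "rogalgallin" from the leaf back toward the root, removing each node that no remaining word uses.
The suffix "galgallin" (9 nodes) is used only by "rogalgallin"; the node for "ro" still has the child "m", so pruning stops there.
Nodes removed: 9

9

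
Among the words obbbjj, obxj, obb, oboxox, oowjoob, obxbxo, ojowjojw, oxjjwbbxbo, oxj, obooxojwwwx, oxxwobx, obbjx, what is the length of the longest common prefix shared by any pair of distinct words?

3

Equivalently: take the maximum, over all pairs, of their longest common prefix length.
e.g. "obb" and "obbbjj" share the prefix "obb" of length 3; no pair shares a longer one.
Longest shared-prefix length: 3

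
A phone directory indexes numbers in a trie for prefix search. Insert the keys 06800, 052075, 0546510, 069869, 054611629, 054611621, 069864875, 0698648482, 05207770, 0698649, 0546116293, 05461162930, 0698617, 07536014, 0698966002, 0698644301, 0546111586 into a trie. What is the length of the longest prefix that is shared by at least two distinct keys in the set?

10

The deepest shared node is where two words last agree before diverging.
"0546116293" and "05461162930" agree on "0546116293" (10 characters) before diverging; nothing deeper is shared.
Longest shared-prefix length: 10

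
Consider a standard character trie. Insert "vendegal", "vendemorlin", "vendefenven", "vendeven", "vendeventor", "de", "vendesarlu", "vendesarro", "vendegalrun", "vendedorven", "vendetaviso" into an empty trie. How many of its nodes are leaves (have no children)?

9

A leaf is a node with no children — equivalently, the end of a word that is not a proper prefix of any other stored word.
Those words: "de", "vendedorven", "vendefenven", "vendegalrun", "vendemorlin", "vendesarlu", "vendesarro", "vendetaviso", "vendeventor"
Leaf count: 9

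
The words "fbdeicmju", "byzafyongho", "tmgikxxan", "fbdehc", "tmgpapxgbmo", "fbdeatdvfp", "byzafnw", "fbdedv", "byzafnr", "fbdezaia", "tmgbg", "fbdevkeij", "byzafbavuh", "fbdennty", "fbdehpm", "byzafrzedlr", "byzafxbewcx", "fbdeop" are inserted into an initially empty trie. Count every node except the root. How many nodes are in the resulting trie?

86

Count nodes per top-level branch (shared prefixes stored once):
  'b'-branch (byzafbavuh, byzafnr, byzafnw, byzafrzedlr, byzafxbewcx, byzafyongho): 31 nodes
  'f'-branch (fbdeatdvfp, fbdedv, fbdehc, fbdehpm, fbdeicmju, fbdennty, fbdeop, fbdevkeij, fbdezaia): 36 nodes
  't'-branch (tmgbg, tmgikxxan, tmgpapxgbmo): 19 nodes
Sum: 86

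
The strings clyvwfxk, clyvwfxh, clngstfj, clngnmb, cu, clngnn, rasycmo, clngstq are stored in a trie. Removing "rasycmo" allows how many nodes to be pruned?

7

After clearing the end-marker at "rasycmo", prune upward until reaching a node still needed by another word.
No other word shares any prefix with "rasycmo", so all 7 of its nodes go.
Nodes removed: 7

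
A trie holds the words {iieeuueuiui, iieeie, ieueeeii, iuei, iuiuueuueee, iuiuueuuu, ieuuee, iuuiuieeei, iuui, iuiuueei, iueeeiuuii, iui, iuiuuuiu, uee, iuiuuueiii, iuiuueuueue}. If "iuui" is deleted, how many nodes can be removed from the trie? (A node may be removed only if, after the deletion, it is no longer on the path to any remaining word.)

Walk "iuui" from the leaf back toward the root, removing each node that no remaining word uses.
Every node on "iuui" is still needed (e.g. by "iuuiuieeei"), so nothing is freed.
Nodes removed: 0

0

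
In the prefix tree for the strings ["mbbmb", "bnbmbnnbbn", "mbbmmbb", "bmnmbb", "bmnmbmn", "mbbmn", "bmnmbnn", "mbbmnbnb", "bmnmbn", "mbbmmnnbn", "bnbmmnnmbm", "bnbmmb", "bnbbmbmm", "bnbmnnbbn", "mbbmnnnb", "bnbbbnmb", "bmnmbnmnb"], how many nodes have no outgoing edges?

15

A leaf is a node with no children — equivalently, the end of a word that is not a proper prefix of any other stored word.
Those words: "bmnmbb", "bmnmbmn", "bmnmbnmnb", "bmnmbnn", "bnbbbnmb", "bnbbmbmm", "bnbmbnnbbn", "bnbmmb", "bnbmmnnmbm", "bnbmnnbbn", "mbbmb", "mbbmmbb", "mbbmmnnbn", "mbbmnbnb", "mbbmnnnb"
Leaf count: 15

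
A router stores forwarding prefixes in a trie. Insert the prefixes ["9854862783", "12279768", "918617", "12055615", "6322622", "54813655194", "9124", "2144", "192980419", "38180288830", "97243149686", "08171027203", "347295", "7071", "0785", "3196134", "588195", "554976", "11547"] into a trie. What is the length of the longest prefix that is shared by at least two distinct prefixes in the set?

2

Look for the deepest trie node that still has at least two words in its subtree.
"12055615" and "12279768" agree on "12" (2 characters) before diverging; nothing deeper is shared.
Longest shared-prefix length: 2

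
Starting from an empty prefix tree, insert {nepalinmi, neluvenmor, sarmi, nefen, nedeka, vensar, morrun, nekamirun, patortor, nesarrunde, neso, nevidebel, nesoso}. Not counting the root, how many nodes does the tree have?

Count nodes per top-level branch (shared prefixes stored once):
  'm'-branch (morrun): 6 nodes
  'n'-branch (nedeka, nefen, nekamirun, neluvenmor, nepalinmi, nesarrunde, neso, nesoso, nevidebel): 49 nodes
  'p'-branch (patortor): 8 nodes
  's'-branch (sarmi): 5 nodes
  'v'-branch (vensar): 6 nodes
Sum: 74

74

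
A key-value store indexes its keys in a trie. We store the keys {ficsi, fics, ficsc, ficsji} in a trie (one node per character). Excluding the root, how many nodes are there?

8

For each word, the new-node count is its length minus the longest prefix already in the trie:
  "ficsi" → 5 new (f, i, c, s, i)
  "fics" → prefix "fics" already present; 0 new (none)
  "ficsc" → prefix "fics" already present; 1 new (c)
  "ficsji" → prefix "fics" already present; 2 new (j, i)
Total nodes = 5 + 0 + 1 + 2 = 8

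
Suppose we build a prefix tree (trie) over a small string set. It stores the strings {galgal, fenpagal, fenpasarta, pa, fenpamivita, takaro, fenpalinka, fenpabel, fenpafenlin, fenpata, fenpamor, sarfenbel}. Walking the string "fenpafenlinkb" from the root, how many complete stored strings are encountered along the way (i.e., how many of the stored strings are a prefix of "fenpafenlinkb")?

Check each prefix of "fenpafenlinkb" against the stored set — each match is an end-marker on the path.
Prefixes of the query that are stored words: "fenpafenlin"
Count: 1

1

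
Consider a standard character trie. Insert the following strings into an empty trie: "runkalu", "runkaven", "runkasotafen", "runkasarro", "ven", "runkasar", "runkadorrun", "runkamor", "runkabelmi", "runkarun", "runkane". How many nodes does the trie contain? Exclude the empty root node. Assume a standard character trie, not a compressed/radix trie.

43

Insert word by word; a character creates a node only if that edge doesn't already exist:
  "runkalu" → 7 new (r, u, n, k, a, l, u)
  "runkaven" → prefix "runka" already present; 3 new (v, e, n)
  "runkasotafen" → prefix "runka" already present; 7 new (s, o, t, a, f, e, n)
  "runkasarro" → prefix "runkas" already present; 4 new (a, r, r, o)
  "ven" → 3 new (v, e, n)
  "runkasar" → prefix "runkasar" already present; 0 new (none)
  "runkadorrun" → prefix "runka" already present; 6 new (d, o, r, r, u, n)
  "runkamor" → prefix "runka" already present; 3 new (m, o, r)
  "runkabelmi" → prefix "runka" already present; 5 new (b, e, l, m, i)
  "runkarun" → prefix "runka" already present; 3 new (r, u, n)
  "runkane" → prefix "runka" already present; 2 new (n, e)
Total nodes = 7 + 3 + 7 + 4 + 3 + 0 + 6 + 3 + 5 + 3 + 2 = 43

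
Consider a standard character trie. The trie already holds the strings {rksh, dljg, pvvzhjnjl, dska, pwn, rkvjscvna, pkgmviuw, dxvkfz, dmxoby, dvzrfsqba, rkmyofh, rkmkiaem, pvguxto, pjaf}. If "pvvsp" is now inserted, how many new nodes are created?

"pvv" is already a path in the trie; the remaining "sp" must be added.
New nodes needed: |"pvvsp"| − 3 = 5 − 3 = 2.

2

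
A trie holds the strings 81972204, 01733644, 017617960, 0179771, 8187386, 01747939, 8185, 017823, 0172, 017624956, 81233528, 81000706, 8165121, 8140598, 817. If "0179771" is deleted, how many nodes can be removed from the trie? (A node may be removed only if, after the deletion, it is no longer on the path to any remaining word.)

4

A node on "0179771"'s path can go only if nothing else ends at it or branches off below it.
The suffix "9771" (4 nodes) is used only by "0179771"; the node for "017" still has the child "3", so pruning stops there.
Nodes removed: 4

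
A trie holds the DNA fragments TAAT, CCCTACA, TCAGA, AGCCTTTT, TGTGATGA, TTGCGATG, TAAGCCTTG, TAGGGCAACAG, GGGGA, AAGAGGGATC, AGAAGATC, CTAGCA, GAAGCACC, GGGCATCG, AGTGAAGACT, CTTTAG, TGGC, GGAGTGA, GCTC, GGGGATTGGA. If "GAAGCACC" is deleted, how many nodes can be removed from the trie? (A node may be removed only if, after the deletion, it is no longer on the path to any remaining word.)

A node on "GAAGCACC"'s path can go only if nothing else ends at it or branches off below it.
The suffix "AAGCACC" (7 nodes) is used only by "GAAGCACC"; the node for "G" still has the child "G", so pruning stops there.
Nodes removed: 7

7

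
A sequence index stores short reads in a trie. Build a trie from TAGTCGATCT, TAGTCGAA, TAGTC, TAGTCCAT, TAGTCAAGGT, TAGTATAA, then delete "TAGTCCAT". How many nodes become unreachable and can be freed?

3

A node on "TAGTCCAT"'s path can go only if nothing else ends at it or branches off below it.
The suffix "CAT" (3 nodes) is used only by "TAGTCCAT"; the node for "TAGTC" still has the child "G", so pruning stops there.
Nodes removed: 3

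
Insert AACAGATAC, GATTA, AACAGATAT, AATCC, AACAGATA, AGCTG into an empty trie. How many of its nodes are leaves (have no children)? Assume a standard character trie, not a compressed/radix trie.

5

Leaves are exactly the stored words that no other stored word extends.
Those words: "AACAGATAC", "AACAGATAT", "AATCC", "AGCTG", "GATTA"
Leaf count: 5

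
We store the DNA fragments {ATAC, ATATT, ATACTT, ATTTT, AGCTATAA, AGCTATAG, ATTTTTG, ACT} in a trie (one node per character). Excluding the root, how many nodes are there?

23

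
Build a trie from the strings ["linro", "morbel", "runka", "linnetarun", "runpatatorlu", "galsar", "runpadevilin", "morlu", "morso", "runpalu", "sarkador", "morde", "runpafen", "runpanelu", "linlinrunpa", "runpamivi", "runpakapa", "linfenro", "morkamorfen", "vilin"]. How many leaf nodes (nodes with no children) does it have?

Leaves are exactly the stored words that no other stored word extends.
Those words: "galsar", "linfenro", "linlinrunpa", "linnetarun", "linro", "morbel", "morde", "morkamorfen", "morlu", "morso", "runka", "runpadevilin", "runpafen", "runpakapa", "runpalu", "runpamivi", "runpanelu", "runpatatorlu", "sarkador", "vilin"
Leaf count: 20

20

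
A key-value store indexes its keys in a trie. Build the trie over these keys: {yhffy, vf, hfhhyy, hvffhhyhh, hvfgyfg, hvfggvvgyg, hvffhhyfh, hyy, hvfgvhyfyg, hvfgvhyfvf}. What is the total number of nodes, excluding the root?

Count nodes per top-level branch (shared prefixes stored once):
  'h'-branch (hfhhyy, hvffhhyfh, hvffhhyhh, hvfggvvgyg, hvfgvhyfvf, hvfgvhyfyg, hvfgyfg, hyy): 36 nodes
  'v'-branch (vf): 2 nodes
  'y'-branch (yhffy): 5 nodes
Sum: 43

43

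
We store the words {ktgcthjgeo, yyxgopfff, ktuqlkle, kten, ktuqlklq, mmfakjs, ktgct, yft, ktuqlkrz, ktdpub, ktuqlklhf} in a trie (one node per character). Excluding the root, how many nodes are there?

45

For each word, the new-node count is its length minus the longest prefix already in the trie:
  "ktgcthjgeo" → 10 new (k, t, g, c, t, h, j, g, e, o)
  "yyxgopfff" → 9 new (y, y, x, g, o, p, f, f, f)
  "ktuqlkle" → prefix "kt" already present; 6 new (u, q, l, k, l, e)
  "kten" → prefix "kt" already present; 2 new (e, n)
  "ktuqlklq" → prefix "ktuqlkl" already present; 1 new (q)
  "mmfakjs" → 7 new (m, m, f, a, k, j, s)
  "ktgct" → prefix "ktgct" already present; 0 new (none)
  "yft" → prefix "y" already present; 2 new (f, t)
  "ktuqlkrz" → prefix "ktuqlk" already present; 2 new (r, z)
  "ktdpub" → prefix "kt" already present; 4 new (d, p, u, b)
  "ktuqlklhf" → prefix "ktuqlkl" already present; 2 new (h, f)
Total nodes = 10 + 9 + 6 + 2 + 1 + 7 + 0 + 2 + 2 + 4 + 2 = 45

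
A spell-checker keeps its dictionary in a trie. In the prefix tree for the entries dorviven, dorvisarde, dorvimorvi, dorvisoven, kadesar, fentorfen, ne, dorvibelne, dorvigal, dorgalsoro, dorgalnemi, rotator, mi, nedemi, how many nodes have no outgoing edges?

Leaves are exactly the stored words that no other stored word extends.
Those words: "dorgalnemi", "dorgalsoro", "dorvibelne", "dorvigal", "dorvimorvi", "dorvisarde", "dorvisoven", "dorviven", "fentorfen", "kadesar", "mi", "nedemi", "rotator"
Leaf count: 13

13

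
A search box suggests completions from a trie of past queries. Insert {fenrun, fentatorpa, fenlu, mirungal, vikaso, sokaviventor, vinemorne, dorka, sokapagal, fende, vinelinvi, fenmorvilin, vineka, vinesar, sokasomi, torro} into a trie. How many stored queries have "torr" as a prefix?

1

Traverse to the node for "torr", then collect every word in that subtree.
Words under "torr": torro
Count: 1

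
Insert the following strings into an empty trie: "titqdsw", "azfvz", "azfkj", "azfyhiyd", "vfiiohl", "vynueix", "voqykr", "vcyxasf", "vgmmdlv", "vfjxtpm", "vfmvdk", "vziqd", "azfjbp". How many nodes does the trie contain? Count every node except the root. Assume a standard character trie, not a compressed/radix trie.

Count nodes per top-level branch (shared prefixes stored once):
  'a'-branch (azfjbp, azfkj, azfvz, azfyhiyd): 15 nodes
  't'-branch (titqdsw): 7 nodes
  'v'-branch (vcyxasf, vfiiohl, vfjxtpm, vfmvdk, vgmmdlv, voqykr, vynueix, vziqd): 43 nodes
Sum: 65

65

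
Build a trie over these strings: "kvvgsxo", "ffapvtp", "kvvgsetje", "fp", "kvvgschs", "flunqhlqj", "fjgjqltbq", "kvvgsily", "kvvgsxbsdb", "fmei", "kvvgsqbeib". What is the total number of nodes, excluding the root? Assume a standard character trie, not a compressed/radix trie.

Trace insertions, counting only characters that open a new branch:
  "kvvgsxo" → 7 new (k, v, v, g, s, x, o)
  "ffapvtp" → 7 new (f, f, a, p, v, t, p)
  "kvvgsetje" → prefix "kvvgs" already present; 4 new (e, t, j, e)
  "fp" → prefix "f" already present; 1 new (p)
  "kvvgschs" → prefix "kvvgs" already present; 3 new (c, h, s)
  "flunqhlqj" → prefix "f" already present; 8 new (l, u, n, q, h, l, q, j)
  "fjgjqltbq" → prefix "f" already present; 8 new (j, g, j, q, l, t, b, q)
  "kvvgsily" → prefix "kvvgs" already present; 3 new (i, l, y)
  "kvvgsxbsdb" → prefix "kvvgsx" already present; 4 new (b, s, d, b)
  "fmei" → prefix "f" already present; 3 new (m, e, i)
  "kvvgsqbeib" → prefix "kvvgs" already present; 5 new (q, b, e, i, b)
Total nodes = 7 + 7 + 4 + 1 + 3 + 8 + 8 + 3 + 4 + 3 + 5 = 53

53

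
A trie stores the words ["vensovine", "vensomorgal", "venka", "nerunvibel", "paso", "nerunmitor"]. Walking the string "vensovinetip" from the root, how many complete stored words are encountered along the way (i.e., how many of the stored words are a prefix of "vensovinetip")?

1

Check each prefix of "vensovinetip" against the stored set — each match is an end-marker on the path.
Prefixes of the query that are stored words: "vensovine"
Count: 1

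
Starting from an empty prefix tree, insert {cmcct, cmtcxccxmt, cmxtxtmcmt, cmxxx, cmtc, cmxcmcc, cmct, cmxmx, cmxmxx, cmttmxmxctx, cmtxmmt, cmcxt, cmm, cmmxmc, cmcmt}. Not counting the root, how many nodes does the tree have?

Count nodes per top-level branch (shared prefixes stored once):
  'c'-branch (cmcct, cmcmt, cmct, cmcxt, cmm, cmmxmc, cmtc, cmtcxccxmt, cmttmxmxctx, cmtxmmt, cmxcmcc, cmxmx, cmxmxx, cmxtxtmcmt, cmxxx): 51 nodes
Sum: 51

51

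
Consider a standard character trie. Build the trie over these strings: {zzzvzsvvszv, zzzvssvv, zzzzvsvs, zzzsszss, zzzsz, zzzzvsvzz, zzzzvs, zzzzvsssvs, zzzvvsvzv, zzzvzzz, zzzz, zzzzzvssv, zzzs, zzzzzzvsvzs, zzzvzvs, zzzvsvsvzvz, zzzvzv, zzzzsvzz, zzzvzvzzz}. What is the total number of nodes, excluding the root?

65

Count nodes per top-level branch (shared prefixes stored once):
  'z'-branch (zzzs, zzzsszss, zzzsz, zzzvssvv, zzzvsvsvzvz, zzzvvsvzv, zzzvzsvvszv, zzzvzv, zzzvzvs, zzzvzvzzz, zzzvzzz, zzzz, zzzzsvzz, zzzzvs, zzzzvsssvs, zzzzvsvs, zzzzvsvzz, zzzzzvssv, zzzzzzvsvzs): 65 nodes
Sum: 65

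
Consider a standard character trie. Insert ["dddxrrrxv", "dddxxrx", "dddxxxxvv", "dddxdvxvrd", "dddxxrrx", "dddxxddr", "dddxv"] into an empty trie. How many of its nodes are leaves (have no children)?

Leaves are exactly the stored words that no other stored word extends.
Those words: "dddxdvxvrd", "dddxrrrxv", "dddxv", "dddxxddr", "dddxxrrx", "dddxxrx", "dddxxxxvv"
Leaf count: 7

7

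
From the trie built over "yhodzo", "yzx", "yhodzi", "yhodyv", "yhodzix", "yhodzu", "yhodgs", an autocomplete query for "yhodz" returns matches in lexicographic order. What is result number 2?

Filter for "yhodz…" and sort: "yhodzi", "yhodzix", "yhodzo", "yhodzu"
The 2nd is yhodzix.

yhodzix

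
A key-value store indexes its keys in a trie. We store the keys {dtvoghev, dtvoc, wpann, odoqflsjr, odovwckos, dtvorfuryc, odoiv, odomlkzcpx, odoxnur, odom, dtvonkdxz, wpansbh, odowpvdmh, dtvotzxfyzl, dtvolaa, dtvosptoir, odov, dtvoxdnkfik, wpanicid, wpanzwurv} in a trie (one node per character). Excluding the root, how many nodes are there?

Count nodes per top-level branch (shared prefixes stored once):
  'd'-branch (dtvoc, dtvoghev, dtvolaa, dtvonkdxz, dtvorfuryc, dtvosptoir, dtvotzxfyzl, dtvoxdnkfik): 43 nodes
  'o'-branch (odoiv, odom, odomlkzcpx, odoqflsjr, odov, odovwckos, odowpvdmh, odoxnur): 34 nodes
  'w'-branch (wpanicid, wpann, wpansbh, wpanzwurv): 17 nodes
Sum: 94

94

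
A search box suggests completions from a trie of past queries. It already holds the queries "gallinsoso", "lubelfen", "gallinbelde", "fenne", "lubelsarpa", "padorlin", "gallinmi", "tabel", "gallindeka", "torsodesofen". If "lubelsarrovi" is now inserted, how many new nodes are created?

"lubelsar" is already a path in the trie; the remaining "rovi" must be added.
New nodes needed: |"lubelsarrovi"| − 8 = 12 − 8 = 4.

4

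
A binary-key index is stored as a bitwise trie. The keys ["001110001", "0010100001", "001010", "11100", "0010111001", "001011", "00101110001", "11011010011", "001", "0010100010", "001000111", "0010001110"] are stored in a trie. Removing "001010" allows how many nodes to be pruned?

A node on "001010"'s path can go only if nothing else ends at it or branches off below it.
Every node on "001010" is still needed (e.g. by "0010100001"), so nothing is freed.
Nodes removed: 0

0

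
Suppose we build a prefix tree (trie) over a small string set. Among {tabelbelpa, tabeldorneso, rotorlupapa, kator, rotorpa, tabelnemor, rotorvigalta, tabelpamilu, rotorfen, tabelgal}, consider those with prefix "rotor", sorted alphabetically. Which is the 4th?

rotorvigalta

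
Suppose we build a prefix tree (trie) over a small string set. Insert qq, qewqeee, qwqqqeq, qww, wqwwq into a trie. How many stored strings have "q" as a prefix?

4

Traverse to the node for "q", then collect every word in that subtree.
Matches: "qewqeee", "qq", "qwqqqeq", "qww"
Count: 4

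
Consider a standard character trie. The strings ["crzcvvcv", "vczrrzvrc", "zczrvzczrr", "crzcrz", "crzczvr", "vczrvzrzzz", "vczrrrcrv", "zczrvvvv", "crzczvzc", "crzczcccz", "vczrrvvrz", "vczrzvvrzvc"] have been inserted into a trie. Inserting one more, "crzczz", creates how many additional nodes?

"crzcz" is already a path in the trie; the remaining "z" must be added.
Each of the 1 remaining characters creates one node.

1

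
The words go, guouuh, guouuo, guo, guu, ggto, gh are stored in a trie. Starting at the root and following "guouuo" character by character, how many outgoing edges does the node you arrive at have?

0

Follow the path "guouuo" to its node, then look at its outgoing edges.
No stored string extends past "guouuo".
That node has 0 child edges.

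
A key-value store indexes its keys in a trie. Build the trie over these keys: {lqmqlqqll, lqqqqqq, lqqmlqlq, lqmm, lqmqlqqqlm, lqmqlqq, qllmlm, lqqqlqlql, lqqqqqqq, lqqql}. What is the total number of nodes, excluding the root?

Count nodes per top-level branch (shared prefixes stored once):
  'l'-branch (lqmm, lqmqlqq, lqmqlqqll, lqmqlqqqlm, lqqmlqlq, lqqql, lqqqlqlql, lqqqqqq, lqqqqqqq): 29 nodes
  'q'-branch (qllmlm): 6 nodes
Sum: 35

35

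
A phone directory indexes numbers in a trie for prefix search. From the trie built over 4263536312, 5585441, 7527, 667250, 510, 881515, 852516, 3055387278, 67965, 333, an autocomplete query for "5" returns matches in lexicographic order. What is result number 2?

Words with prefix "5", in lexicographic order: "510", "5585441"
Position 2: 5585441

5585441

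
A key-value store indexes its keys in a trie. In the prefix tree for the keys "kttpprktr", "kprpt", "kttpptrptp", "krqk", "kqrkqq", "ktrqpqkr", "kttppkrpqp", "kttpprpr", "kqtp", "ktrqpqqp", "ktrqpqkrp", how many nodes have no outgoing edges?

10

A leaf is a node with no children — equivalently, the end of a word that is not a proper prefix of any other stored word.
Those words: "kprpt", "kqrkqq", "kqtp", "krqk", "ktrqpqkrp", "ktrqpqqp", "kttppkrpqp", "kttpprktr", "kttpprpr", "kttpptrptp"
Leaf count: 10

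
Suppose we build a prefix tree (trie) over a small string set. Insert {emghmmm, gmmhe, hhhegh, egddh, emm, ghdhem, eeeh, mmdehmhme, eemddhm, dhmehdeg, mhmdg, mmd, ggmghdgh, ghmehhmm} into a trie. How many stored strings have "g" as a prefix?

Walk to "g"; the words in its subtree are exactly those with that prefix.
Matches: "ggmghdgh", "ghdhem", "ghmehhmm", "gmmhe"
Count: 4

4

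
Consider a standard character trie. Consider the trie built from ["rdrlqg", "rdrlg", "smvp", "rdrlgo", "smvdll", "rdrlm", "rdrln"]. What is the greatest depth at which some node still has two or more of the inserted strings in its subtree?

Look for the deepest trie node that still has at least two words in its subtree.
e.g. "rdrlg" and "rdrlgo" share the prefix "rdrlg" of length 5; no pair shares a longer one.
Longest shared-prefix length: 5

5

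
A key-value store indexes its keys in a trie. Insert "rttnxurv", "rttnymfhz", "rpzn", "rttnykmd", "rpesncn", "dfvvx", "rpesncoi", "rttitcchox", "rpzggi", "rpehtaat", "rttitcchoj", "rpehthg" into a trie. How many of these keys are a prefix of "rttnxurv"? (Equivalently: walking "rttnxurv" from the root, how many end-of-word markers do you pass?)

1

Check each prefix of "rttnxurv" against the stored set — each match is an end-marker on the path.
Prefixes of the query that are stored words: "rttnxurv"
Count: 1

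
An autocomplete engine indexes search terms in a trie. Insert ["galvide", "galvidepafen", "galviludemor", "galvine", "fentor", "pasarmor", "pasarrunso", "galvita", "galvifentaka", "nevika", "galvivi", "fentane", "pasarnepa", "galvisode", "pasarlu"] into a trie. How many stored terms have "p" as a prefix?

Filter for entries beginning with "p":
Words under "p": pasarlu, pasarmor, pasarnepa, pasarrunso
Count: 4

4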